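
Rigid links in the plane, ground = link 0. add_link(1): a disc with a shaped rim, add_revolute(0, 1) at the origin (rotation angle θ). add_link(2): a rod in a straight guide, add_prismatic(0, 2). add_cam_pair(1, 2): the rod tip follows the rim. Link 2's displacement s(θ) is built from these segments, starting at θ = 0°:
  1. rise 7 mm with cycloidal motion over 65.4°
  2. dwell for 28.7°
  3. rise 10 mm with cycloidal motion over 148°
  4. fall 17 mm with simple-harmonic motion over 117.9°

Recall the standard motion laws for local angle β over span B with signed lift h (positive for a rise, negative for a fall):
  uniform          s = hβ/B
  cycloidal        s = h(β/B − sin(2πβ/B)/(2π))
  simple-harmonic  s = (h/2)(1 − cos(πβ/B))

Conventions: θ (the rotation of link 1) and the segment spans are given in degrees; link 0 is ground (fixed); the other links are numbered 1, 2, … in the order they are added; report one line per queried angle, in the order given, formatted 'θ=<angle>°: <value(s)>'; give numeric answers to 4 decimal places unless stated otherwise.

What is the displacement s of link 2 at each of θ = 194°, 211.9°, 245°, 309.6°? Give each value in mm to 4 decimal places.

segment 1 (0° to 65.4°, cycloidal, h = 7) is passed completely: s = 0.0000 + (7) = 7.0000
segment 2 (65.4° to 94.1°, dwell): s unchanged at 7.0000
θ = 194° falls in segment 3 (94.1° to 242.1°, cycloidal, h = 10): β = 194 − 94.1 = 99.9°, B = 148°; Δs = 10·(0.6750 − sin(2π·0.6750)/(2π)) = 8.1681; s = 7.0000 + 8.1681 = 15.1681
θ = 211.9° falls in segment 3 (94.1° to 242.1°, cycloidal, h = 10): β = 211.9 − 94.1 = 117.8°, B = 148°; Δs = 10·(0.7959 − sin(2π·0.7959)/(2π)) = 9.4851; s = 7.0000 + 9.4851 = 16.4851
segment 3 (94.1° to 242.1°, cycloidal, h = 10) is passed completely: s = 7.0000 + (10) = 17.0000
θ = 245° falls in segment 4 (242.1° to 360°, simple-harmonic, h = -17): β = 245 − 242.1 = 2.9°, B = 117.9°; Δs = -17/2·(1 − cos(π·0.0246)) = -0.0254; s = 17.0000 − 0.0254 = 16.9746
θ = 309.6° falls in segment 4 (242.1° to 360°, simple-harmonic, h = -17): β = 309.6 − 242.1 = 67.5°, B = 117.9°; Δs = -17/2·(1 − cos(π·0.5725)) = -10.4198; s = 17.0000 − 10.4198 = 6.5802

θ=194°: 15.1681
θ=211.9°: 16.4851
θ=245°: 16.9746
θ=309.6°: 6.5802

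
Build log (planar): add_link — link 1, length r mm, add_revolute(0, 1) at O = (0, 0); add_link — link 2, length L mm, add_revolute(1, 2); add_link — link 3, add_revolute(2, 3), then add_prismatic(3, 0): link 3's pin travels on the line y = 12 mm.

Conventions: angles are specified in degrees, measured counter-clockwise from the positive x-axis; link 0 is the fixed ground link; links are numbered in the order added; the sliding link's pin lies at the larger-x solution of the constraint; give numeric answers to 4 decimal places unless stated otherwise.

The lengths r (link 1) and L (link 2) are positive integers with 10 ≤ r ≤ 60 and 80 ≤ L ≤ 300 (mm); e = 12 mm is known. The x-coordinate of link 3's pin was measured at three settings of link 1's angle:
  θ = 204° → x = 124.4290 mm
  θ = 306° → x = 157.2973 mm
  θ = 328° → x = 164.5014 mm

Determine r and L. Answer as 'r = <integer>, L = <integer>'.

constraint per measurement: (x − r cos θ)² + (r sin θ − e)² = L²
subtracting the θ₁ and θ₂ equations cancels the r² and L² terms:
r = (x₁² − x₂²) / (2[(x₁cos θ₁ + e sin θ₁) − (x₂cos θ₂ + e sin θ₂)]) = 23.0000 → r = 23
L² = (x₁ − r cos θ₁)² + (r sin θ₁ − e)² = 21608.9859 → L = 147.0000 → L = 147
check at θ₃=328°: x = 164.5014 (printed 164.5014) ✓

r = 23, L = 147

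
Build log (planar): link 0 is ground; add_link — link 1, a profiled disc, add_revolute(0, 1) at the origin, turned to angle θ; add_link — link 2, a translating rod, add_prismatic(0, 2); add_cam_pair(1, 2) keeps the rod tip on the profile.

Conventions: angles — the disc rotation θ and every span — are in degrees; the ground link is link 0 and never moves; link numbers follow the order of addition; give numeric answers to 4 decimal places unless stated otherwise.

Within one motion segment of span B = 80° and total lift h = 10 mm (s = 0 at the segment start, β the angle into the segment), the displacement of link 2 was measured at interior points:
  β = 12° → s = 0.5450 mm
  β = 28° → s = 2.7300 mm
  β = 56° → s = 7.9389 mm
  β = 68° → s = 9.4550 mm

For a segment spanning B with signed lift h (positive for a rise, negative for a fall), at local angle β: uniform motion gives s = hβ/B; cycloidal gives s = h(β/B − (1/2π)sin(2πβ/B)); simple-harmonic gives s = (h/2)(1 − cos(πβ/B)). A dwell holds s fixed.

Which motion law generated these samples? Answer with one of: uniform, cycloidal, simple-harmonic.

candidates at β/B = r: uniform s = h·r (linear in β); cycloidal s = h·(r − sin(2πr)/(2π)); simple-harmonic s = (h/2)(1 − cos(πr))
β=12°: printed 0.5450 | uniform 1.5000, cycloidal 0.2124, simple-harmonic 0.5450
β=28°: printed 2.7300 | uniform 3.5000, cycloidal 2.2124, simple-harmonic 2.7300
β=56°: printed 7.9389 | uniform 7.0000, cycloidal 8.5137, simple-harmonic 7.9389
β=68°: printed 9.4550 | uniform 8.5000, cycloidal 9.7876, simple-harmonic 9.4550
only one law matches every sample → simple-harmonic

simple-harmonic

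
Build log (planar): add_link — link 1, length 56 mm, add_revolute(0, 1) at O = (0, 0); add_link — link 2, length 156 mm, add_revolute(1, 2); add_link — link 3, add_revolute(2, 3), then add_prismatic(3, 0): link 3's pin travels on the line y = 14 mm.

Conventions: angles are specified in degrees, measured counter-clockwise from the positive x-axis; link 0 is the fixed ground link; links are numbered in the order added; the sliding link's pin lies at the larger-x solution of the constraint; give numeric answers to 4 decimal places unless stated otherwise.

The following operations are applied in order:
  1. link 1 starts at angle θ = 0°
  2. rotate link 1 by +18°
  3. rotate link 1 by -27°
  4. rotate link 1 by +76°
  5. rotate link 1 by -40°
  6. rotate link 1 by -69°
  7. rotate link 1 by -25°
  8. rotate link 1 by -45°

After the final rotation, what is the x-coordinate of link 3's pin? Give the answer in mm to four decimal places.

geometry: r = 56 mm, L = 156 mm, e = 14 mm; θ starts at 0°
rotate link 1 by +18°: θ ← 0° +18° = 18°
rotate link 1 by -27°: θ ← 18° -27° = -9°
rotate link 1 by +76°: θ ← -9° +76° = 67°
rotate link 1 by -40°: θ ← 67° -40° = 27°
rotate link 1 by -69°: θ ← 27° -69° = -42°
rotate link 1 by -25°: θ ← -42° -25° = -67°
rotate link 1 by -45°: θ ← -67° -45° = -112°
crank pin P = (r cos θ, r sin θ) = (-20.977969, -51.922296)
h = r sin θ − e = -51.922296 − 14 = -65.922296
x = r cos θ + √(L² − h²) = -20.977969 + 141.386884 = 120.408915

120.4089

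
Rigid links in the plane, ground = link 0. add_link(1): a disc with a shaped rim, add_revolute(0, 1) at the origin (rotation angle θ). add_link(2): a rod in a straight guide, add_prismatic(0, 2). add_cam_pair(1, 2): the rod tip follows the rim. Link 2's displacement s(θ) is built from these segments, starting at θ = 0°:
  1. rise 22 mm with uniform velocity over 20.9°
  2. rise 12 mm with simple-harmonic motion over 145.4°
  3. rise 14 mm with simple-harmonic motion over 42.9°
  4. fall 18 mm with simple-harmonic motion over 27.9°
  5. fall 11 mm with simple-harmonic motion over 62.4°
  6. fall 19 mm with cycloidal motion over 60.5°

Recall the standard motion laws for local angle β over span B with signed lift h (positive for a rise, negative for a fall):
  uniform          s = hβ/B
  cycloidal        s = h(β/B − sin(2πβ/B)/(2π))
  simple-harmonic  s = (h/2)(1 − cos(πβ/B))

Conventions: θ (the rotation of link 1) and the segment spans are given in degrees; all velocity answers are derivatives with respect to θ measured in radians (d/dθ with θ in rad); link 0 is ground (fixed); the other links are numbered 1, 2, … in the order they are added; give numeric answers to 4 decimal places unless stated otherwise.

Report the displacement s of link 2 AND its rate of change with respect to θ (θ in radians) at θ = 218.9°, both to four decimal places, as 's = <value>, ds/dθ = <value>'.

segment 1 (0° to 20.9°, uniform, h = 22) is passed completely: s = 0.0000 + (22) = 22.0000
segment 2 (20.9° to 166.3°, simple-harmonic, h = 12) is passed completely: s = 22.0000 + (12) = 34.0000
segment 3 (166.3° to 209.2°, simple-harmonic, h = 14) is passed completely: s = 34.0000 + (14) = 48.0000
θ = 218.9° falls in segment 4 (209.2° to 237.1°, simple-harmonic, h = -18): β = 218.9 − 209.2 = 9.7°, B = 27.9°; Δs = -18/2·(1 − cos(π·0.3477)) = -4.8555; s = 48.0000 − 4.8555 = 43.1445
velocity in seg [209.2°–237.1°] (simple-harmonic), θ in radians: β = 9.7° = 0.1693 rad, B = 27.9° = 0.4869 rad; ds/dθ = (πh/(2B)) sin(πβ/B) = (π·(-18)/(2·0.4869)) sin(π·0.3477) = -51.541541 mm/rad

s = 43.1445, ds/dθ = -51.5415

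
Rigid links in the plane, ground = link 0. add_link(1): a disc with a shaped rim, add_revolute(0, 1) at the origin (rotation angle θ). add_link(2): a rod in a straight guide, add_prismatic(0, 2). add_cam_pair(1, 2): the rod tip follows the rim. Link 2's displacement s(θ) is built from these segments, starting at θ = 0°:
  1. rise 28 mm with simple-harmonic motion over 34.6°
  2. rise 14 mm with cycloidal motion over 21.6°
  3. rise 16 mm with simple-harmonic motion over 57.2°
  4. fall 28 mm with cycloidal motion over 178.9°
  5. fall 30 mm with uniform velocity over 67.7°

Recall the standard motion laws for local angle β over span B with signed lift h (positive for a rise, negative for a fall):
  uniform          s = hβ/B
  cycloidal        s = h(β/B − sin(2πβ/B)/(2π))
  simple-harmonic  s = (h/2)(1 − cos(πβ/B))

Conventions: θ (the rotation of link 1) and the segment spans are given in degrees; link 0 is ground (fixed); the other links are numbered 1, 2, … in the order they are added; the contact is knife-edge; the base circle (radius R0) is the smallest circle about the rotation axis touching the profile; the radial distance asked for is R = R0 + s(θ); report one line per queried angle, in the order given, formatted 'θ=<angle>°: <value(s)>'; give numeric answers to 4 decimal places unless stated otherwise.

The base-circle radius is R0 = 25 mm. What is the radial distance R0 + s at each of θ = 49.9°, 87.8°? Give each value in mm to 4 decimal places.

segment 1 (0° to 34.6°, simple-harmonic, h = 28) is passed completely: s = 0.0000 + (28) = 28.0000
θ = 49.9° falls in segment 2 (34.6° to 56.2°, cycloidal, h = 14): β = 49.9 − 34.6 = 15.3°, B = 21.6°; Δs = 14·(0.7083 − sin(2π·0.7083)/(2π)) = 12.0689; s = 28.0000 + 12.0689 = 40.0689
segment 2 (34.6° to 56.2°, cycloidal, h = 14) is passed completely: s = 28.0000 + (14) = 42.0000
θ = 87.8° falls in segment 3 (56.2° to 113.4°, simple-harmonic, h = 16): β = 87.8 − 56.2 = 31.6°, B = 57.2°; Δs = 16/2·(1 − cos(π·0.5524)) = 9.3122; s = 42.0000 + 9.3122 = 51.3122
θ=49.9°: R = R0 + s = 25 + 40.0689 = 65.0689
θ=87.8°: R = R0 + s = 25 + 51.3122 = 76.3122

θ=49.9°: 65.0689
θ=87.8°: 76.3122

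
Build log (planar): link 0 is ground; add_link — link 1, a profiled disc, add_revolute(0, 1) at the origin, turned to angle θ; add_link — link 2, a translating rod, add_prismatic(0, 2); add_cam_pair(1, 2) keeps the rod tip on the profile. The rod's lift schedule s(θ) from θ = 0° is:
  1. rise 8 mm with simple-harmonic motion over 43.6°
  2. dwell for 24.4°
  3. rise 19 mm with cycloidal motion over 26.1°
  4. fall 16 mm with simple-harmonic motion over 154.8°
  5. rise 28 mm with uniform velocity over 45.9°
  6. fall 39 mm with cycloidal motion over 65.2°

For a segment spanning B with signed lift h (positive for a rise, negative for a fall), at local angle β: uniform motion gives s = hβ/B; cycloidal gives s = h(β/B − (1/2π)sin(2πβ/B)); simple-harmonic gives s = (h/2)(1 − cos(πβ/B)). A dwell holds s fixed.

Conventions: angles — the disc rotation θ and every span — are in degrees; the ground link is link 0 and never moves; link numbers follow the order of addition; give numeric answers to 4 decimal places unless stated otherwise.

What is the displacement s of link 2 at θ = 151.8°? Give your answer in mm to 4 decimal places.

seg 1 [0°–43.6°] simple-harmonic, h=8: full span → s += 8 → s = 8.0000
seg 2 [43.6°–68°] dwell: s stays 8.0000
seg 3 [68°–94.1°] cycloidal, h=19: full span → s += 19 → s = 27.0000
seg 4 [94.1°–248.9°] simple-harmonic, h=-16: θ=151.8° here. β=57.7, B=154.8. -16/2·(1 − cos(π·0.3727)) = -4.8861 → s = 22.1139

22.1139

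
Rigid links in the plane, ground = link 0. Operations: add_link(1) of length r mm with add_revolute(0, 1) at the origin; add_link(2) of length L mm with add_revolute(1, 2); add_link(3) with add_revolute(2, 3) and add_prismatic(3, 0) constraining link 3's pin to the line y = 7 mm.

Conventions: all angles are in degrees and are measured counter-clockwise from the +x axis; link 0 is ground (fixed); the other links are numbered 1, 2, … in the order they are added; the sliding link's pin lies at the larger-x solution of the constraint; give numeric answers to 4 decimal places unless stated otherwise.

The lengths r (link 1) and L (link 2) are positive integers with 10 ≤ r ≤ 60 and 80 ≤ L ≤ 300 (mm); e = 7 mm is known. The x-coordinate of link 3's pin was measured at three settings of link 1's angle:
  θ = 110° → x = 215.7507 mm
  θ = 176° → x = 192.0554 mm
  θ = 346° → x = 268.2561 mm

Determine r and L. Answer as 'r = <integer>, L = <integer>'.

constraint per measurement: (x − r cos θ)² + (r sin θ − e)² = L²
subtracting the θ₁ and θ₂ equations cancels the r² and L² terms:
r = (x₁² − x₂²) / (2[(x₁cos θ₁ + e sin θ₁) − (x₂cos θ₂ + e sin θ₂)]) = 38.9999 → r = 39
L² = (x₁ − r cos θ₁)² + (r sin θ₁ − e)² = 53360.9970 → L = 231.0000 → L = 231
check at θ₃=346°: x = 268.2561 (printed 268.2561) ✓

r = 39, L = 231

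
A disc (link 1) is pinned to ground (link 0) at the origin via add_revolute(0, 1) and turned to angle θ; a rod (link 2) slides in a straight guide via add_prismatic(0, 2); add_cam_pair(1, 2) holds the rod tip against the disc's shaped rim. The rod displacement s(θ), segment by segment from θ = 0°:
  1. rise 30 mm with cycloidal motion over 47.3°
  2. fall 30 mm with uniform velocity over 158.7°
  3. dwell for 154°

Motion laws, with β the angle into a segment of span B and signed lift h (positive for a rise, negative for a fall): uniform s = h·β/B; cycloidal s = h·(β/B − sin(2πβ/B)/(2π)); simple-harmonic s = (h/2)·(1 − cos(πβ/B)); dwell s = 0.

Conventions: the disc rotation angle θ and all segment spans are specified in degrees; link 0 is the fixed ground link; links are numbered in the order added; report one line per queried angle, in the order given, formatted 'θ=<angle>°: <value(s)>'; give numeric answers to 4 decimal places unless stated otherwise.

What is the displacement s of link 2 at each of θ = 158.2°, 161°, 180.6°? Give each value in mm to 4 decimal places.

segment 1 (0° to 47.3°, cycloidal, h = 30) is passed completely: s = 0.0000 + (30) = 30.0000
θ = 158.2° falls in segment 2 (47.3° to 206°, uniform, h = -30): β = 158.2 − 47.3 = 110.9°, B = 158.7°; Δs = -30·110.9/158.7 = -20.9641; s = 30.0000 − 20.9641 = 9.0359
θ = 161° falls in segment 2 (47.3° to 206°, uniform, h = -30): β = 161 − 47.3 = 113.7°, B = 158.7°; Δs = -30·113.7/158.7 = -21.4934; s = 30.0000 − 21.4934 = 8.5066
θ = 180.6° falls in segment 2 (47.3° to 206°, uniform, h = -30): β = 180.6 − 47.3 = 133.3°, B = 158.7°; Δs = -30·133.3/158.7 = -25.1985; s = 30.0000 − 25.1985 = 4.8015

θ=158.2°: 9.0359
θ=161°: 8.5066
θ=180.6°: 4.8015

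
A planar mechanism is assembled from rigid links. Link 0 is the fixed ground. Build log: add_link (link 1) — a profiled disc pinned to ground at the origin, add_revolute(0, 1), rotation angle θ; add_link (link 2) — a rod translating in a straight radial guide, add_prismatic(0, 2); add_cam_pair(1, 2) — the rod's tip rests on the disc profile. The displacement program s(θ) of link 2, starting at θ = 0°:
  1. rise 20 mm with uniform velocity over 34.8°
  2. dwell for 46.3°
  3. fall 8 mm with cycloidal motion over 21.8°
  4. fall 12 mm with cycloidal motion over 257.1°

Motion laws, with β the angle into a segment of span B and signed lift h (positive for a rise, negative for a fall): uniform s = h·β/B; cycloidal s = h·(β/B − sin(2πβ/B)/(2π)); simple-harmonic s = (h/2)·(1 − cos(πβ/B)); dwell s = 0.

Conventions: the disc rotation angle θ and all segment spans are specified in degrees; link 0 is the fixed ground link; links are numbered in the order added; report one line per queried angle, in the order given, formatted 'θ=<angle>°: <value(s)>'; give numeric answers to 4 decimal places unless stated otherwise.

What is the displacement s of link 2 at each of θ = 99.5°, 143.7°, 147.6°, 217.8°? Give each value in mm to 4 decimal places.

seg 1 [0°–34.8°] uniform, h=20: full span → s += 20 → s = 20.0000
seg 2 [34.8°–81.1°] dwell: s stays 20.0000
seg 3 [81.1°–102.9°] cycloidal, h=-8: θ=99.5° here. β=18.4, B=21.8. -8·(0.8440 − sin(2π·0.8440)/(2π)) = -7.8097 → s = 12.1903
seg 3 [81.1°–102.9°] cycloidal, h=-8: full span → s += -8 → s = 12.0000
seg 4 [102.9°–360°] cycloidal, h=-12: θ=143.7° here. β=40.8, B=257.1. -12·(0.1587 − sin(2π·0.1587)/(2π)) = -0.3002 → s = 11.6998
seg 4 [102.9°–360°] cycloidal, h=-12: θ=147.6° here. β=44.7, B=257.1. -12·(0.1739 − sin(2π·0.1739)/(2π)) = -0.3909 → s = 11.6091
seg 4 [102.9°–360°] cycloidal, h=-12: θ=217.8° here. β=114.9, B=257.1. -12·(0.4469 − sin(2π·0.4469)/(2π)) = -4.7375 → s = 7.2625

θ=99.5°: 12.1903
θ=143.7°: 11.6998
θ=147.6°: 11.6091
θ=217.8°: 7.2625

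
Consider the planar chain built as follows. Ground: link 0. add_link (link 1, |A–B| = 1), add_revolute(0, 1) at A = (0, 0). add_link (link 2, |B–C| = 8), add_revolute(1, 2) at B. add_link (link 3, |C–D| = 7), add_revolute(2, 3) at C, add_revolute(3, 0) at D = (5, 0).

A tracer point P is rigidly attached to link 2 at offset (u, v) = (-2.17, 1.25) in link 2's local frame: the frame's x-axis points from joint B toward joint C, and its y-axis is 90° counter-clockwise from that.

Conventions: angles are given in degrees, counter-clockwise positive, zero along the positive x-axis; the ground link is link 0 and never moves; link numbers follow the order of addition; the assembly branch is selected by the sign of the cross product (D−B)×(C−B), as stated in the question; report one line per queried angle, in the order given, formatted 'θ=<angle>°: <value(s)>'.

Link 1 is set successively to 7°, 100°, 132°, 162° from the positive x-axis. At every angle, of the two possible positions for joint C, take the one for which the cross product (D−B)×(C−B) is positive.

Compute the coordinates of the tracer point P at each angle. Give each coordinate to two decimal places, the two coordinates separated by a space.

A=(0,0), D=(5.00,0)
θ=7°: B = A + 1.00·(cos7°, sin7°) = (0.9925, 0.1219)
θ=7°: |BD| = 4.0093
θ=7°: circle(B,8.00) ∩ circle(D,7.00): a=3.8753, h=6.9987
θ=7°:   candidates: C₊=(5.0788,6.9996) cross=28.060; C₋=(4.6533,-6.9914) cross=-28.060
θ=7°:   branch + wants cross > 0 → take C=(5.0788,6.9996) (cross=28.060)
θ=7°: ex = (C−B)/|BC| = (0.5108,0.8597); ey = (-0.8597,0.5108)
θ=7°: P = B + -2.17·ex + 1.25·ey = (-1.1905,-1.1052)
θ=100°: B = A + 1.00·(cos100°, sin100°) = (-0.1736, 0.9848)
θ=100°: |BD| = 5.2665
θ=100°: circle(B,8.00) ∩ circle(D,7.00): a=4.0574, h=6.8948
θ=100°:   candidates: C₊=(5.1014,6.9993) cross=36.312; C₋=(2.5229,-6.5470) cross=-36.312
θ=100°:   branch + wants cross > 0 → take C=(5.1014,6.9993) (cross=36.312)
θ=100°: ex = (C−B)/|BC| = (0.6594,0.7518); ey = (-0.7518,0.6594)
θ=100°: P = B + -2.17·ex + 1.25·ey = (-2.5443,0.1776)
θ=132°: B = A + 1.00·(cos132°, sin132°) = (-0.6691, 0.7431)
θ=132°: |BD| = 5.7176
θ=132°: circle(B,8.00) ∩ circle(D,7.00): a=4.1705, h=6.8269
θ=132°:   candidates: C₊=(4.3534,6.9701) cross=39.034; C₋=(2.5787,-6.5679) cross=-39.034
θ=132°:   branch + wants cross > 0 → take C=(4.3534,6.9701) (cross=39.034)
θ=132°: ex = (C−B)/|BC| = (0.6278,0.7784); ey = (-0.7784,0.6278)
θ=132°: P = B + -2.17·ex + 1.25·ey = (-3.0044,-0.1611)
θ=162°: B = A + 1.00·(cos162°, sin162°) = (-0.9511, 0.3090)
θ=162°: |BD| = 5.9591
θ=162°: circle(B,8.00) ∩ circle(D,7.00): a=4.2381, h=6.7852
θ=162°:   candidates: C₊=(3.6332,6.8653) cross=40.433; C₋=(2.9295,-6.6868) cross=-40.433
θ=162°:   branch + wants cross > 0 → take C=(3.6332,6.8653) (cross=40.433)
θ=162°: ex = (C−B)/|BC| = (0.5730,0.8195); ey = (-0.8195,0.5730)
θ=162°: P = B + -2.17·ex + 1.25·ey = (-3.2190,-0.7531)

θ=7°: -1.19 -1.11
θ=100°: -2.54 0.18
θ=132°: -3.00 -0.16
θ=162°: -3.22 -0.75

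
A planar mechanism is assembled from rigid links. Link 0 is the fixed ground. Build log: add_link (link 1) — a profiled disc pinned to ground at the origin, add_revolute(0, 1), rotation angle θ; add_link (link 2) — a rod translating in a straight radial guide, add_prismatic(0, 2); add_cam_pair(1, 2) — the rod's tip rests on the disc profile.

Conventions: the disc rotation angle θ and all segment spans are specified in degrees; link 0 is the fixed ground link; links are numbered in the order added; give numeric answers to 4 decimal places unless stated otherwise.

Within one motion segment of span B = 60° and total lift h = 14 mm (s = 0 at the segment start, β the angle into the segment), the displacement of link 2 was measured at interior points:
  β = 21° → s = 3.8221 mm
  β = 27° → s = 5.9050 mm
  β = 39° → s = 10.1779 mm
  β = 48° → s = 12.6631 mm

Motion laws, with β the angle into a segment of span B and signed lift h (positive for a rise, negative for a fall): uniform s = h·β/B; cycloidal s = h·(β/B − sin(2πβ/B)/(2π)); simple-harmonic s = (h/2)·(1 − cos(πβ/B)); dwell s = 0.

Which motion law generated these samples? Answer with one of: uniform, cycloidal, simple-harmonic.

candidates at β/B = r: uniform s = h·r (linear in β); cycloidal s = h·(r − sin(2πr)/(2π)); simple-harmonic s = (h/2)(1 − cos(πr))
β=21°: printed 3.8221 | uniform 4.9000, cycloidal 3.0974, simple-harmonic 3.8221
β=27°: printed 5.9050 | uniform 6.3000, cycloidal 5.6115, simple-harmonic 5.9050
β=39°: printed 10.1779 | uniform 9.1000, cycloidal 10.9026, simple-harmonic 10.1779
β=48°: printed 12.6631 | uniform 11.2000, cycloidal 13.3191, simple-harmonic 12.6631
only one law matches every sample → simple-harmonic

simple-harmonic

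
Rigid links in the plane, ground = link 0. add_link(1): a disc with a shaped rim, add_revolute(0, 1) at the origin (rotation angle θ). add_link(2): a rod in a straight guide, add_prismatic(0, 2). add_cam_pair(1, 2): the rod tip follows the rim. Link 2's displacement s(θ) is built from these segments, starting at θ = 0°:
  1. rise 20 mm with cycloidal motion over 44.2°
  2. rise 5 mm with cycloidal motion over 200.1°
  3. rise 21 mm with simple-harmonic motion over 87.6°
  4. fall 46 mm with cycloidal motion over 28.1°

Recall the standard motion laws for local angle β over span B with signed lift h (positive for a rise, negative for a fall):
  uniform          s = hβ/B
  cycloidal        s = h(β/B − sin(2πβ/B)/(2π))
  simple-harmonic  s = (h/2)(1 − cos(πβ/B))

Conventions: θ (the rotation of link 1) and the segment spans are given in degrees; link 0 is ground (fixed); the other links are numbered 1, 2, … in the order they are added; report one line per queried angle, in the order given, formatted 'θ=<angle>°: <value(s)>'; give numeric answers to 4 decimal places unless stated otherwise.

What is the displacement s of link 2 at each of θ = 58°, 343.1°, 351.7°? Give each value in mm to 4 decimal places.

segment 1 (0° to 44.2°, cycloidal, h = 20) is passed completely: s = 0.0000 + (20) = 20.0000
θ = 58° falls in segment 2 (44.2° to 244.3°, cycloidal, h = 5): β = 58 − 44.2 = 13.8°, B = 200.1°; Δs = 5·(0.0690 − sin(2π·0.0690)/(2π)) = 0.0107; s = 20.0000 + 0.0107 = 20.0107
segment 2 (44.2° to 244.3°, cycloidal, h = 5) is passed completely: s = 20.0000 + (5) = 25.0000
segment 3 (244.3° to 331.9°, simple-harmonic, h = 21) is passed completely: s = 25.0000 + (21) = 46.0000
θ = 343.1° falls in segment 4 (331.9° to 360°, cycloidal, h = -46): β = 343.1 − 331.9 = 11.2°, B = 28.1°; Δs = -46·(0.3986 − sin(2π·0.3986)/(2π)) = -13.9785; s = 46.0000 − 13.9785 = 32.0215
θ = 351.7° falls in segment 4 (331.9° to 360°, cycloidal, h = -46): β = 351.7 − 331.9 = 19.8°, B = 28.1°; Δs = -46·(0.7046 − sin(2π·0.7046)/(2π)) = -39.4384; s = 46.0000 − 39.4384 = 6.5616

θ=58°: 20.0107
θ=343.1°: 32.0215
θ=351.7°: 6.5616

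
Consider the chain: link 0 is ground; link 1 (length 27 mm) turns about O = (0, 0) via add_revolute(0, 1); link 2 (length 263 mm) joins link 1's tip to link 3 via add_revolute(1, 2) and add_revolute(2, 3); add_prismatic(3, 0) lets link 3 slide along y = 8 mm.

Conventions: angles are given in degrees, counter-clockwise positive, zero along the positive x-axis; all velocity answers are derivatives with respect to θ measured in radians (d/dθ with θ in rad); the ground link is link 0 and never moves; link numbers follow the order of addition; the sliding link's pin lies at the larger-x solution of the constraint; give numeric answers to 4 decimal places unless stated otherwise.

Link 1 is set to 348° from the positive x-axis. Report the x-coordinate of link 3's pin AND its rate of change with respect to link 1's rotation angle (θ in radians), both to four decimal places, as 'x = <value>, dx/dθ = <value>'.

geometry: r = 27 mm, L = 263 mm, e = 8 mm
crank pin P = (r cos θ, r sin θ) = (26.409985, -5.613616)
h = r sin θ − e = -5.613616 − 8 = -13.613616
x = r cos θ + √(L² − h²) = 26.409985 + 262.647424 = 289.057409
dx/dθ = −r sin θ − h·r cos θ/√(L² − h²) (θ in radians; h = -13.613616) = 6.982505

x = 289.0574, dx/dθ = 6.9825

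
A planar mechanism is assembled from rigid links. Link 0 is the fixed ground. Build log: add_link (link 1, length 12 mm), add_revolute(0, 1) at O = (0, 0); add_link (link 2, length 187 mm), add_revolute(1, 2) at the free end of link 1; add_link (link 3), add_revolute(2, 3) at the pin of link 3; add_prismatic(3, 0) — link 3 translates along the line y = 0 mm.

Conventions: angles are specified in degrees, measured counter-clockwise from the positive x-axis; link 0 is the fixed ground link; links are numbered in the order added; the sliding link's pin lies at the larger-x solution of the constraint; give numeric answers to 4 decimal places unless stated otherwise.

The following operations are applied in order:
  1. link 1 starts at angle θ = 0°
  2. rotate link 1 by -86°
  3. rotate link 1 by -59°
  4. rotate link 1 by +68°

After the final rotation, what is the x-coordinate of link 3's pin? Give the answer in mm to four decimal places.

geometry: r = 12 mm, L = 187 mm, e = 0 mm; θ starts at 0°
rotate link 1 by -86°: θ ← 0° -86° = -86°
rotate link 1 by -59°: θ ← -86° -59° = -145°
rotate link 1 by +68°: θ ← -145° +68° = -77°
crank pin P = (r cos θ, r sin θ) = (2.699413, -11.692441)
h = r sin θ − e = -11.692441 − 0 = -11.692441
x = r cos θ + √(L² − h²) = 2.699413 + 186.634099 = 189.333511

189.3335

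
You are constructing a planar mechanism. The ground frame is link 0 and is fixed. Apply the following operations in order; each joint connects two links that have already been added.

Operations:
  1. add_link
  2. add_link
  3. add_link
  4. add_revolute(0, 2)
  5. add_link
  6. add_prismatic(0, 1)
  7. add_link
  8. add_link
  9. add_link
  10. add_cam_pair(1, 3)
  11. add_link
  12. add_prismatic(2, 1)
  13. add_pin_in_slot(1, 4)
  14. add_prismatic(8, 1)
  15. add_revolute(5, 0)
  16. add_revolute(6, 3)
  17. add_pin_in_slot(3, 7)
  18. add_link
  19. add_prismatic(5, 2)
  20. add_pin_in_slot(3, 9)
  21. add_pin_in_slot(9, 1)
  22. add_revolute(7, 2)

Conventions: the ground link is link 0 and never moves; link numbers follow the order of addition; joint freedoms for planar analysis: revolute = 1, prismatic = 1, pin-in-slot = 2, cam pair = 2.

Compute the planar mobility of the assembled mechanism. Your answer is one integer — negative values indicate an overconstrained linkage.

(L,J1,J2)=(1,0,0); link0 fixed
link1: (2,0,0)
link2: (3,0,0)
link3: (4,0,0)
R 0-2 [J1]: (4,1,0)
link4: (5,1,0)
P 0-1 [J1]: (5,2,0)
link5: (6,2,0)
link6: (7,2,0)
link7: (8,2,0)
C 1-3 [J2]: (8,2,1)
link8: (9,2,1)
P 2-1 [J1]: (9,3,1)
PS 1-4 [J2]: (9,3,2)
P 8-1 [J1]: (9,4,2)
R 5-0 [J1]: (9,5,2)
R 6-3 [J1]: (9,6,2)
PS 3-7 [J2]: (9,6,3)
link9: (10,6,3)
P 5-2 [J1]: (10,7,3)
PS 3-9 [J2]: (10,7,4)
PS 9-1 [J2]: (10,7,5)
R 7-2 [J1]: (10,8,5)
Grübler: 3·9 − 2·8 − 5 = 6

M = 6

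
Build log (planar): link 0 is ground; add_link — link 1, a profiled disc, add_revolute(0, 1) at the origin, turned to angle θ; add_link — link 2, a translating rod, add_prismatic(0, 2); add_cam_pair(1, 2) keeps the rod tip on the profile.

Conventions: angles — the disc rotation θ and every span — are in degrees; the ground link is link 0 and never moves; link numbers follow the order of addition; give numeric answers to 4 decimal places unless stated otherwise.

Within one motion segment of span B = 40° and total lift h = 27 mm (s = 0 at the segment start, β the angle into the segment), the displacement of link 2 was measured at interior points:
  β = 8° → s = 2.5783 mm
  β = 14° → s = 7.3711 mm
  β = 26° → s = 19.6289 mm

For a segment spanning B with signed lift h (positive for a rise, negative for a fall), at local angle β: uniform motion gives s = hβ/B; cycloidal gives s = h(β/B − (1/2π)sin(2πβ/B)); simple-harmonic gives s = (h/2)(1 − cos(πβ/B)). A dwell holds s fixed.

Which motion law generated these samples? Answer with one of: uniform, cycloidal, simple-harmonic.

candidates at β/B = r: uniform s = h·r (linear in β); cycloidal s = h·(r − sin(2πr)/(2π)); simple-harmonic s = (h/2)(1 − cos(πr))
β=8°: printed 2.5783 | uniform 5.4000, cycloidal 1.3131, simple-harmonic 2.5783
β=14°: printed 7.3711 | uniform 9.4500, cycloidal 5.9735, simple-harmonic 7.3711
β=26°: printed 19.6289 | uniform 17.5500, cycloidal 21.0265, simple-harmonic 19.6289
only one law matches every sample → simple-harmonic

simple-harmonic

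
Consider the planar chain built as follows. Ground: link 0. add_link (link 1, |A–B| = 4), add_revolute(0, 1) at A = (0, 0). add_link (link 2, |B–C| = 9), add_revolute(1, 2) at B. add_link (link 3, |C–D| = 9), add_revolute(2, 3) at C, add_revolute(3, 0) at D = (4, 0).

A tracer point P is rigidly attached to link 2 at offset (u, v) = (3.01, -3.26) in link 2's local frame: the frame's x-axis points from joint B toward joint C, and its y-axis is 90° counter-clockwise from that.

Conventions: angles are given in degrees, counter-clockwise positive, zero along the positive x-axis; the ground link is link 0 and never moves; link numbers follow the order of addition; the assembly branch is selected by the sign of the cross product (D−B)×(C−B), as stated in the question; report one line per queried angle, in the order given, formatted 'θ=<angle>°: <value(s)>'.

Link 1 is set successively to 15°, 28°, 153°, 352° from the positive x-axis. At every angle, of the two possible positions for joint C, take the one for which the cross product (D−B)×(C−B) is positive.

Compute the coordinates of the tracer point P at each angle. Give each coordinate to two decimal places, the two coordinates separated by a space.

A=(0,0), D=(4.00,0)
θ=15°: B = A + 4.00·(cos15°, sin15°) = (3.8637, 1.0353)
θ=15°: |BD| = 1.0442
θ=15°: circle(B,9.00) ∩ circle(D,9.00): a=0.5221, h=8.9848
θ=15°:   candidates: C₊=(12.8398,1.6904) cross=9.382; C₋=(-4.9761,-0.6551) cross=-9.382
θ=15°:   branch + wants cross > 0 → take C=(12.8398,1.6904) (cross=9.382)
θ=15°: ex = (C−B)/|BC| = (0.9973,0.0728); ey = (-0.0728,0.9973)
θ=15°: P = B + 3.01·ex + -3.26·ey = (7.1030,-1.9970)
θ=28°: B = A + 4.00·(cos28°, sin28°) = (3.5318, 1.8779)
θ=28°: |BD| = 1.9354
θ=28°: circle(B,9.00) ∩ circle(D,9.00): a=0.9677, h=8.9478
θ=28°:   candidates: C₊=(12.4479,3.1036) cross=17.317; C₋=(-4.9161,-1.2257) cross=-17.317
θ=28°:   branch + wants cross > 0 → take C=(12.4479,3.1036) (cross=17.317)
θ=28°: ex = (C−B)/|BC| = (0.9907,0.1362); ey = (-0.1362,0.9907)
θ=28°: P = B + 3.01·ex + -3.26·ey = (6.9577,-0.9418)
θ=153°: B = A + 4.00·(cos153°, sin153°) = (-3.5640, 1.8160)
θ=153°: |BD| = 7.7790
θ=153°: circle(B,9.00) ∩ circle(D,9.00): a=3.8895, h=8.1162
θ=153°:   candidates: C₊=(2.1127,8.7999) cross=63.135; C₋=(-1.6767,-6.9839) cross=-63.135
θ=153°:   branch + wants cross > 0 → take C=(2.1127,8.7999) (cross=63.135)
θ=153°: ex = (C−B)/|BC| = (0.6307,0.7760); ey = (-0.7760,0.6307)
θ=153°: P = B + 3.01·ex + -3.26·ey = (0.8642,2.0955)
θ=352°: B = A + 4.00·(cos352°, sin352°) = (3.9611, -0.5567)
θ=352°: |BD| = 0.5581
θ=352°: circle(B,9.00) ∩ circle(D,9.00): a=0.2790, h=8.9957
θ=352°:   candidates: C₊=(-4.9932,0.3492) cross=5.020; C₋=(12.9543,-0.9059) cross=-5.020
θ=352°:   branch + wants cross > 0 → take C=(-4.9932,0.3492) (cross=5.020)
θ=352°: ex = (C−B)/|BC| = (-0.9949,0.1007); ey = (-0.1007,-0.9949)
θ=352°: P = B + 3.01·ex + -3.26·ey = (1.2945,2.9897)

θ=15°: 7.10 -2.00
θ=28°: 6.96 -0.94
θ=153°: 0.86 2.10
θ=352°: 1.29 2.99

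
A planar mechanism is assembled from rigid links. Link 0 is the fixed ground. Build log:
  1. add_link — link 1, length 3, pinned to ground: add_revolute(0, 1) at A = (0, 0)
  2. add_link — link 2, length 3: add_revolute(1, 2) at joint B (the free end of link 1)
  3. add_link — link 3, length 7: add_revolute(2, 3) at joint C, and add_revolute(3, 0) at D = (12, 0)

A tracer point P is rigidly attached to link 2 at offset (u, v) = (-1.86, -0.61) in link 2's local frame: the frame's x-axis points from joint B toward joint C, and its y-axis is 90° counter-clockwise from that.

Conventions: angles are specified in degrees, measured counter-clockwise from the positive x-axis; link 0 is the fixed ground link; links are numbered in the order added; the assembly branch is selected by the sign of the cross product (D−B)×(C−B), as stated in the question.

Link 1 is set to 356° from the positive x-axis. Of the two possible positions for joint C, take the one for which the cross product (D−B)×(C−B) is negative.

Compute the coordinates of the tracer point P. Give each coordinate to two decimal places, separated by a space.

A=(0,0), D=(12.00,0)
B = A + 3.00·(cos356°, sin356°) = (2.9927, -0.2093)
|BD| = 9.0097
circle(B,3.00) ∩ circle(D,7.00): a=2.2850, h=1.9438
  candidates: C₊=(5.2320,1.7871) cross=17.514; C₋=(5.3223,-2.0995) cross=-17.514
  branch - wants cross < 0 → take C=(5.3223,-2.0995) (cross=-17.514)
ex = (C−B)/|BC| = (0.7765,-0.6301); ey = (0.6301,0.7765)
P = B + -1.86·ex + -0.61·ey = (1.1640,0.4890)

1.16 0.49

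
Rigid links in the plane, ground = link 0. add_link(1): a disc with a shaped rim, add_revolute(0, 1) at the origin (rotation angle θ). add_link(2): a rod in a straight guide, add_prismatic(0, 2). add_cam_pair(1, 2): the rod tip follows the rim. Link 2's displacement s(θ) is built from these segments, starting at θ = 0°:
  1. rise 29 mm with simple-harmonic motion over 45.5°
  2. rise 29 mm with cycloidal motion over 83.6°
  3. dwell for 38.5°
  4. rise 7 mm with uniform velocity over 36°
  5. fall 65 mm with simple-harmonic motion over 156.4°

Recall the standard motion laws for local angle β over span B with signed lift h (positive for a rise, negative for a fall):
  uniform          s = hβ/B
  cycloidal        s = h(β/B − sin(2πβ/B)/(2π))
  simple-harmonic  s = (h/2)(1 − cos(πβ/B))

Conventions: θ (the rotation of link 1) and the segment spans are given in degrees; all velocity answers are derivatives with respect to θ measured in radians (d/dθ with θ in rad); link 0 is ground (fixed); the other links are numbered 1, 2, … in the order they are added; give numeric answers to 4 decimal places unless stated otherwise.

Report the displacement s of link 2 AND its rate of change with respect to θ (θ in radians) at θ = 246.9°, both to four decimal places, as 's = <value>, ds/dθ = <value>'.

segment 1 (0° to 45.5°, simple-harmonic, h = 29) is passed completely: s = 0.0000 + (29) = 29.0000
segment 2 (45.5° to 129.1°, cycloidal, h = 29) is passed completely: s = 29.0000 + (29) = 58.0000
segment 3 (129.1° to 167.6°, dwell): s unchanged at 58.0000
segment 4 (167.6° to 203.6°, uniform, h = 7) is passed completely: s = 58.0000 + (7) = 65.0000
θ = 246.9° falls in segment 5 (203.6° to 360°, simple-harmonic, h = -65): β = 246.9 − 203.6 = 43.3°, B = 156.4°; Δs = -65/2·(1 − cos(π·0.2769)) = -11.5373; s = 65.0000 − 11.5373 = 53.4627
velocity in seg [203.6°–360°] (simple-harmonic), θ in radians: β = 43.3° = 0.7557 rad, B = 156.4° = 2.7297 rad; ds/dθ = (πh/(2B)) sin(πβ/B) = (π·(-65)/(2·2.7297)) sin(π·0.2769) = -28.583317 mm/rad

s = 53.4627, ds/dθ = -28.5833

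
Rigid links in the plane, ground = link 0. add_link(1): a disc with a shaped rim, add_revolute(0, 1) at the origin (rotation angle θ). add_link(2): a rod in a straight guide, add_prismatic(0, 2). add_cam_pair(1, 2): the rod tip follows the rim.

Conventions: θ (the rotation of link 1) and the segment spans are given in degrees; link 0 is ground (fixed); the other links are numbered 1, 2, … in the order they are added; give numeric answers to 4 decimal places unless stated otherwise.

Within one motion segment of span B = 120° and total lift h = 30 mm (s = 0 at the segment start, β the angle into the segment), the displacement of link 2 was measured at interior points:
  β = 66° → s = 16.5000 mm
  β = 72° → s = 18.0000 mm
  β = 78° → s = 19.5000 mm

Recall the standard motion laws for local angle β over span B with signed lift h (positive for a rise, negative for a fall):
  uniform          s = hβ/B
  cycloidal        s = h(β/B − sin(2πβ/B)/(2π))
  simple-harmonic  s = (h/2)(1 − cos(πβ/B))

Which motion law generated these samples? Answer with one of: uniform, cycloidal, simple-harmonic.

candidates at β/B = r: uniform s = h·r (linear in β); cycloidal s = h·(r − sin(2πr)/(2π)); simple-harmonic s = (h/2)(1 − cos(πr))
β=66°: printed 16.5000 | uniform 16.5000, cycloidal 17.9754, simple-harmonic 17.3465
β=72°: printed 18.0000 | uniform 18.0000, cycloidal 20.8065, simple-harmonic 19.6353
β=78°: printed 19.5000 | uniform 19.5000, cycloidal 23.3628, simple-harmonic 21.8099
only one law matches every sample → uniform

uniform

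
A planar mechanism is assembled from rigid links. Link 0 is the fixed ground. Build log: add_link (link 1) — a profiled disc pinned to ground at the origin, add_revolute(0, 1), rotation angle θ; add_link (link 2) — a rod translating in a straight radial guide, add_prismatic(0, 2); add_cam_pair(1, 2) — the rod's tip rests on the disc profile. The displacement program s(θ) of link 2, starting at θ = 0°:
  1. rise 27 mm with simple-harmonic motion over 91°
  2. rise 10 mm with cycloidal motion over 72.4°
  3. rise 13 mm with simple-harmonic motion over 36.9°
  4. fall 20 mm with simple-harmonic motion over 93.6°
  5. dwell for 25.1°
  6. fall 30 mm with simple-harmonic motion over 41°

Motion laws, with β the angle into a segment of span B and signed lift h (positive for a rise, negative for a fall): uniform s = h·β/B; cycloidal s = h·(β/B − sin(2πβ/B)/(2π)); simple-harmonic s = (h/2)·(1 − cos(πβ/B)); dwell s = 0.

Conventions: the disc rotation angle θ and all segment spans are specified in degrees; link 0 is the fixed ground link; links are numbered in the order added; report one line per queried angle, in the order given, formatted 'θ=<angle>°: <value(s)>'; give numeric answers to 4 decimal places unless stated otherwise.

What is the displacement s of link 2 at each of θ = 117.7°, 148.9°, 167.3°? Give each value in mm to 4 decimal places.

seg 1 [0°–91°] simple-harmonic, h=27: full span → s += 27 → s = 27.0000
seg 2 [91°–163.4°] cycloidal, h=10: θ=117.7° here. β=26.7, B=72.4. 10·(0.3688 − sin(2π·0.3688)/(2π)) = 2.5194 → s = 29.5194
seg 2 [91°–163.4°] cycloidal, h=10: θ=148.9° here. β=57.9, B=72.4. 10·(0.7997 − sin(2π·0.7997)/(2π)) = 9.5117 → s = 36.5117
seg 2 [91°–163.4°] cycloidal, h=10: full span → s += 10 → s = 37.0000
seg 3 [163.4°–200.3°] simple-harmonic, h=13: θ=167.3° here. β=3.9, B=36.9. 13/2·(1 − cos(π·0.1057)) = 0.3550 → s = 37.3550

θ=117.7°: 29.5194
θ=148.9°: 36.5117
θ=167.3°: 37.3550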